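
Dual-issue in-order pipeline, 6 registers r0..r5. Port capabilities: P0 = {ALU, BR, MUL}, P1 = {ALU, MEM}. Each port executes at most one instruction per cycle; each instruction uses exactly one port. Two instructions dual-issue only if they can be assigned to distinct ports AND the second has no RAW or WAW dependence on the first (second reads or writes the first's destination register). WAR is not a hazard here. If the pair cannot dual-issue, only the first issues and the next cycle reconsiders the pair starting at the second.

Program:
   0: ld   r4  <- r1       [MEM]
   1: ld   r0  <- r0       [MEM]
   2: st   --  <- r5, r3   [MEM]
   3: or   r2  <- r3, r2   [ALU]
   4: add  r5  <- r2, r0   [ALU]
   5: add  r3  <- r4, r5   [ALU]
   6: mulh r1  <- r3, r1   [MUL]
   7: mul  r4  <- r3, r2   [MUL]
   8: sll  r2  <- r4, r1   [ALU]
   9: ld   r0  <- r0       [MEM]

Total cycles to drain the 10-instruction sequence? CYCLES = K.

  cy0 -> i0 (ld.MEM) no-port MEM/MEM
  cy1 -> i1 (ld.MEM) no-port MEM/MEM
  cy2 -> i2,i3 (st.MEM+or.ALU) 2-wide
  cy3 -> i4 (add.ALU) RAW r5
  cy4 -> i5 (add.ALU) RAW r3
  cy5 -> i6 (mulh.MUL) no-port MUL/MUL
  cy6 -> i7 (mul.MUL) RAW r4
  cy7 -> i8,i9 (sll.ALU+ld.MEM) 2-wide

CYCLES = 8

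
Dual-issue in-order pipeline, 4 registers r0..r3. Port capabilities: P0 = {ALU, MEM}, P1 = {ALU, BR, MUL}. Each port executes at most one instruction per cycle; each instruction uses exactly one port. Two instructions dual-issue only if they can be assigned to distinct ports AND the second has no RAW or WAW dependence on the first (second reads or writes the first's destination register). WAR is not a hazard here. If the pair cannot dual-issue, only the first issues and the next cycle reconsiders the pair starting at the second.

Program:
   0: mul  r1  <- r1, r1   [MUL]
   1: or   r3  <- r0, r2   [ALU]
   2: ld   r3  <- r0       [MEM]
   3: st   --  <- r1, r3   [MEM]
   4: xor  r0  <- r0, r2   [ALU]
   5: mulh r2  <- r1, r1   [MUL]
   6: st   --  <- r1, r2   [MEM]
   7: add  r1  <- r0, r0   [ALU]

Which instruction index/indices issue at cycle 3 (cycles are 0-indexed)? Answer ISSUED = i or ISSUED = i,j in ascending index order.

ISSUED = 5

#0 head=0: mul+or i0,i1 dual
#1 head=2: ld i2 no-port MEM/MEM
#2 head=3: st+xor i3,i4 dual
#3 head=5: mulh i5 RAW r2
#4 head=6: st+add i6,i7 dual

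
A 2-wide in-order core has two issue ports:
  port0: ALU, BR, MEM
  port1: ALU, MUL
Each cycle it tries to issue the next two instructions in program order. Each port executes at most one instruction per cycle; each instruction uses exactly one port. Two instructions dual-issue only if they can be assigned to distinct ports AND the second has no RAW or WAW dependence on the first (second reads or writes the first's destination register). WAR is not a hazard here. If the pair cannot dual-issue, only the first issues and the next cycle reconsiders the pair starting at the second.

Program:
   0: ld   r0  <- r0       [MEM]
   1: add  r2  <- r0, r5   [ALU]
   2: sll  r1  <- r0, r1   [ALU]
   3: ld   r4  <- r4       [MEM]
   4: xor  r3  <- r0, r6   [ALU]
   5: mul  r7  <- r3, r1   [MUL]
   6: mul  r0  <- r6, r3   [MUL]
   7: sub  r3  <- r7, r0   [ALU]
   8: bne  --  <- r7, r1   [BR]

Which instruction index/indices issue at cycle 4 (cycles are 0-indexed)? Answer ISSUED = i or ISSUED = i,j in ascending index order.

c0: i0 ld.MEM  RAW r0
c1: i1&i2 add.ALU sll.ALU  2-wide
c2: i3&i4 ld.MEM xor.ALU  2-wide
c3: i5 mul.MUL  no-port MUL/MUL
c4: i6 mul.MUL  RAW r0
c5: i7&i8 sub.ALU bne.BR  2-wide

ISSUED = 6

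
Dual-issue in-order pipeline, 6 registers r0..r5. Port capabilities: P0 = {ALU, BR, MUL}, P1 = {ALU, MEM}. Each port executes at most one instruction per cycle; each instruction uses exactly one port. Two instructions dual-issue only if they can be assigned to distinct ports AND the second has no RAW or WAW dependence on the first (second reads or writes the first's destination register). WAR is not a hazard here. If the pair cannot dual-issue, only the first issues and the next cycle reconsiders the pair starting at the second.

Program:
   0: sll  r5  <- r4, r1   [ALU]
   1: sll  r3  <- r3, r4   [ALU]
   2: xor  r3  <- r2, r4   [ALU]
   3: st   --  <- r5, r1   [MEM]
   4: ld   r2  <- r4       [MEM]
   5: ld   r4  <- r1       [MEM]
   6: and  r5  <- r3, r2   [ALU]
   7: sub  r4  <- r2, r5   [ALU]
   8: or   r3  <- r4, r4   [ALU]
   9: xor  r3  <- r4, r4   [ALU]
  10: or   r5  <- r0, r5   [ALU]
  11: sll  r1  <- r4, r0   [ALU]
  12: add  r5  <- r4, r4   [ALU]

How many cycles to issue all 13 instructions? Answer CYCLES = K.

t=0 i0+i1:sll sll ; 2-wide
t=1 i2+i3:xor st ; 2-wide
t=2 i4:ld ; no-port MEM/MEM
t=3 i5+i6:ld and ; 2-wide
t=4 i7:sub ; RAW r4
t=5 i8:or ; WAW r3
t=6 i9+i10:xor or ; 2-wide
t=7 i11+i12:sll add ; 2-wide

CYCLES = 8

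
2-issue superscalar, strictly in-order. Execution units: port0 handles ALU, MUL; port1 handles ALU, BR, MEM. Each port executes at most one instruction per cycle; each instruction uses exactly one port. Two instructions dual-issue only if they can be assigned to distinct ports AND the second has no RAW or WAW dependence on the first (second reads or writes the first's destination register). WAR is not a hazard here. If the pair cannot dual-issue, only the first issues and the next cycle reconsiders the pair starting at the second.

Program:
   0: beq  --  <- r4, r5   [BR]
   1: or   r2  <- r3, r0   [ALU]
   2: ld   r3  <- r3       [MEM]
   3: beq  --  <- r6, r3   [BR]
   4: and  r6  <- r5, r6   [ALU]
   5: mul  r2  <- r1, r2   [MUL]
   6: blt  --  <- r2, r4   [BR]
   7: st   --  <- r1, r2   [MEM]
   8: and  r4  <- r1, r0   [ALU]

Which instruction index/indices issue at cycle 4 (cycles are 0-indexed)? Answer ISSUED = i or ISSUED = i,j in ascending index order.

c0: i0+i1 beq.BR or.ALU  dual
c1: i2 ld.MEM  no-port MEM/BR
c2: i3+i4 beq.BR and.ALU  dual
c3: i5 mul.MUL  RAW r2
c4: i6 blt.BR  no-port BR/MEM
c5: i7+i8 st.MEM and.ALU  dual

ISSUED = 6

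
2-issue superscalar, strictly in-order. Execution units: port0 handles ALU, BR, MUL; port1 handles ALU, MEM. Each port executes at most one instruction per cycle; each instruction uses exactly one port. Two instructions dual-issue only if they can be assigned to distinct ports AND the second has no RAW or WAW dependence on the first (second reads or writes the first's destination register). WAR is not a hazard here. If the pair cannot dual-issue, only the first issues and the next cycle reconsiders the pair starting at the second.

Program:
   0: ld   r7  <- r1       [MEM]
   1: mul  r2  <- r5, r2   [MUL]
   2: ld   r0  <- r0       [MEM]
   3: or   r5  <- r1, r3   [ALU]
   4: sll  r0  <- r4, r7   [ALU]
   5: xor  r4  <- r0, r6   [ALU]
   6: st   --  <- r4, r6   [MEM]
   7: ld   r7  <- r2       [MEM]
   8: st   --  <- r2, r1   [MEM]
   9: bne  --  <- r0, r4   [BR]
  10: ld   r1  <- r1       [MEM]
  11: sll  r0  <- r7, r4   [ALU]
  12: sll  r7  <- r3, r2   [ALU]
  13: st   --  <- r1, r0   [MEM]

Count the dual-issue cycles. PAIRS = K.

PAIRS = 5

  cy0 -> i0+i1 (ld.MEM+mul.MUL) dual
  cy1 -> i2+i3 (ld.MEM+or.ALU) dual
  cy2 -> i4 (sll.ALU) RAW r0
  cy3 -> i5 (xor.ALU) RAW r4
  cy4 -> i6 (st.MEM) no-port MEM/MEM
  cy5 -> i7 (ld.MEM) no-port MEM/MEM
  cy6 -> i8+i9 (st.MEM+bne.BR) dual
  cy7 -> i10+i11 (ld.MEM+sll.ALU) dual
  cy8 -> i12+i13 (sll.ALU+st.MEM) dual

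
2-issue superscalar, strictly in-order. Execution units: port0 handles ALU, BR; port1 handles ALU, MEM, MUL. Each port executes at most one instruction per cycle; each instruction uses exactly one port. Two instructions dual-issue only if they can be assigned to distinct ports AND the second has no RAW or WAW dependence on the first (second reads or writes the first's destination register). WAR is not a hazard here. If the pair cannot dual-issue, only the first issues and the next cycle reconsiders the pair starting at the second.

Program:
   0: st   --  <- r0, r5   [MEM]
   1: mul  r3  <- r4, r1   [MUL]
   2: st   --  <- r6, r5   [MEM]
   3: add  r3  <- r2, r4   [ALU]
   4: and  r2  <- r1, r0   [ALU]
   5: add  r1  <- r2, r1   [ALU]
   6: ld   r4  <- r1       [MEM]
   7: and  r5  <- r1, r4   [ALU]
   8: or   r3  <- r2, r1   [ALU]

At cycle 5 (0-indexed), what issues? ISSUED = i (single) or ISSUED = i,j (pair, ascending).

c0: i0 st.MEM  no-port MEM/MUL
c1: i1 mul.MUL  no-port MUL/MEM
c2: i2/i3 st.MEM;add.ALU  dual
c3: i4 and.ALU  RAW r2
c4: i5 add.ALU  RAW r1
c5: i6 ld.MEM  RAW r4
c6: i7/i8 and.ALU;or.ALU  dual

ISSUED = 6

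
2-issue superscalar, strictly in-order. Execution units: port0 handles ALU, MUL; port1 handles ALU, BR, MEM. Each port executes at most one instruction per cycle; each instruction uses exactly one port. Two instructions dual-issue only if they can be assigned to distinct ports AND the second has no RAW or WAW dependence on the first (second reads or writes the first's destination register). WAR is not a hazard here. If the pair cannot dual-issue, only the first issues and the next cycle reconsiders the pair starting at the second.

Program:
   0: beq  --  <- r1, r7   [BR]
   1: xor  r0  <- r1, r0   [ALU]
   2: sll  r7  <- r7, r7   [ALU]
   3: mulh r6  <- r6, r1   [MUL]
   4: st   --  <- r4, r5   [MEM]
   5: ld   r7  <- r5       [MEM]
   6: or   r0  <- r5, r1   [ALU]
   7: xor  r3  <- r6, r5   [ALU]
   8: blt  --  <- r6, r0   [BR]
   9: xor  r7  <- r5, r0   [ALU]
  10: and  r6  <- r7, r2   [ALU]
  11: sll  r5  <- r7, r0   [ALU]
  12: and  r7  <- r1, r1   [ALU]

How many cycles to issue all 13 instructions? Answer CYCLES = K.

  cy0 -> i0+i1 (beq+xor) 2-wide
  cy1 -> i2+i3 (sll+mulh) 2-wide
  cy2 -> i4 (st) no-port MEM/MEM
  cy3 -> i5+i6 (ld+or) 2-wide
  cy4 -> i7+i8 (xor+blt) 2-wide
  cy5 -> i9 (xor) RAW r7
  cy6 -> i10+i11 (and+sll) 2-wide
  cy7 -> i12 (and) tail

CYCLES = 8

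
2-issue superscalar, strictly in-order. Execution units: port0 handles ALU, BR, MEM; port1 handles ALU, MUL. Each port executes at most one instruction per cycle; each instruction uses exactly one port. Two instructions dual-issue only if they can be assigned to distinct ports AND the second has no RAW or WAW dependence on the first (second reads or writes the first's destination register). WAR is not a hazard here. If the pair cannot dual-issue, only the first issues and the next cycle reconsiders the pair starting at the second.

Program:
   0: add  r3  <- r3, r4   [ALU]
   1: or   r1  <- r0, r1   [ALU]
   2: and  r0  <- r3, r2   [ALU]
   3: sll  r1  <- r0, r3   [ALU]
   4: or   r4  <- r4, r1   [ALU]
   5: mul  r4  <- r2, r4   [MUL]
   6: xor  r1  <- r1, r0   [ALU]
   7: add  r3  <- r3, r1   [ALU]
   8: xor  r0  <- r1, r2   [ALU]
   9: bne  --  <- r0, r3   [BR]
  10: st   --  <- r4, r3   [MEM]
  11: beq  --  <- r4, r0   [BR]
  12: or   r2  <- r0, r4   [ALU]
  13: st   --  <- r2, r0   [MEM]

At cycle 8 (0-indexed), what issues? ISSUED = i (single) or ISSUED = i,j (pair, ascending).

ISSUED = 11,12

0. add.ALU or.ALU @i0,i1  | pair
1. and.ALU @i2  | RAW r0
2. sll.ALU @i3  | RAW r1
3. or.ALU @i4  | RAW+WAW r4
4. mul.MUL xor.ALU @i5,i6  | pair
5. add.ALU xor.ALU @i7,i8  | pair
6. bne.BR @i9  | no-port BR/MEM
7. st.MEM @i10  | no-port MEM/BR
8. beq.BR or.ALU @i11,i12  | pair
9. st.MEM @i13  | tail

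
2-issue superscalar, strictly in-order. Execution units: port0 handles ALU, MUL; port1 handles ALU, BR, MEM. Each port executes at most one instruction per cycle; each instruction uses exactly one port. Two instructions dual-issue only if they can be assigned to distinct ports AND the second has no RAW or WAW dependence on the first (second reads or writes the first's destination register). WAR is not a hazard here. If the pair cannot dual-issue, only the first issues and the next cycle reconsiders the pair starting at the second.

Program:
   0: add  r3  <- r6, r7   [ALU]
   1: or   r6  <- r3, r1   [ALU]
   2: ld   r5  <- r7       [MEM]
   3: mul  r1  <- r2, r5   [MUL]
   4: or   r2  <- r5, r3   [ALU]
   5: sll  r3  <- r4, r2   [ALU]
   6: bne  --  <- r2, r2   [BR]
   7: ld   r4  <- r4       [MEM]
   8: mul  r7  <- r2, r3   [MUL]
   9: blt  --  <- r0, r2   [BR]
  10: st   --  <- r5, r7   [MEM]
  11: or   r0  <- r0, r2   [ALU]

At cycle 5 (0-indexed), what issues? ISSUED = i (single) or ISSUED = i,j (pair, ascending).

t=0 i0:add ; RAW r3
t=1 i1/i2:or/ld ; dual
t=2 i3/i4:mul/or ; dual
t=3 i5/i6:sll/bne ; dual
t=4 i7/i8:ld/mul ; dual
t=5 i9:blt ; no-port BR/MEM
t=6 i10/i11:st/or ; dual

ISSUED = 9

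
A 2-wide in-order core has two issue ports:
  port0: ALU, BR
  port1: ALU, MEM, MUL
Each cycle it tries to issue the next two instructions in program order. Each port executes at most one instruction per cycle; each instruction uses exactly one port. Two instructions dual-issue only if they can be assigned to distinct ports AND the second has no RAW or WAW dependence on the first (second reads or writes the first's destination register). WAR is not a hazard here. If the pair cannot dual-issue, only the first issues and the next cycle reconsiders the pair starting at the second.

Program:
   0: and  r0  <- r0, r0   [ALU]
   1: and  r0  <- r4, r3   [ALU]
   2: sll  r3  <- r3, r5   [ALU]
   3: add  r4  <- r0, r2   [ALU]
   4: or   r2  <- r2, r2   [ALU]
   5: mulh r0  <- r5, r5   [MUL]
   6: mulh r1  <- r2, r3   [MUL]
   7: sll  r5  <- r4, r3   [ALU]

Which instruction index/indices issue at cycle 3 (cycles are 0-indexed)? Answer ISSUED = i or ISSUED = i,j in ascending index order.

ISSUED = 5

[0] i0  and  -- WAW r0
[1] i1/i2  and sll  -- dual
[2] i3/i4  add or  -- dual
[3] i5  mulh  -- no-port MUL/MUL
[4] i6/i7  mulh sll  -- dual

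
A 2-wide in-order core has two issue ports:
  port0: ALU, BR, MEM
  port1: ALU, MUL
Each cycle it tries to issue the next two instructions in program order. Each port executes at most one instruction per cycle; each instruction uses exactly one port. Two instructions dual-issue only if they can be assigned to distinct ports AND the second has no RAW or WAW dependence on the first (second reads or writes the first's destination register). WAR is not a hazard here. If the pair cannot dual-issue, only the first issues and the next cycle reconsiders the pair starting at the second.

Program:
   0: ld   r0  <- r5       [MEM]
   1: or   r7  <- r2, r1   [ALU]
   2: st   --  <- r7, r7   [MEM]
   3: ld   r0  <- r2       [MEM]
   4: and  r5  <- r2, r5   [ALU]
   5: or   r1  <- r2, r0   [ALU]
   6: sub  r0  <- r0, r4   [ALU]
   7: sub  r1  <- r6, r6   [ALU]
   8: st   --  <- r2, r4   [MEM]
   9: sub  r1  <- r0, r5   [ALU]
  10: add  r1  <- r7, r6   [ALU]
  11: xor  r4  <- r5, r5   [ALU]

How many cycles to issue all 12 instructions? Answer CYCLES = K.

0. ld or @i0+i1  | pair
1. st @i2  | no-port MEM/MEM
2. ld and @i3+i4  | pair
3. or sub @i5+i6  | pair
4. sub st @i7+i8  | pair
5. sub @i9  | WAW r1
6. add xor @i10+i11  | pair

CYCLES = 7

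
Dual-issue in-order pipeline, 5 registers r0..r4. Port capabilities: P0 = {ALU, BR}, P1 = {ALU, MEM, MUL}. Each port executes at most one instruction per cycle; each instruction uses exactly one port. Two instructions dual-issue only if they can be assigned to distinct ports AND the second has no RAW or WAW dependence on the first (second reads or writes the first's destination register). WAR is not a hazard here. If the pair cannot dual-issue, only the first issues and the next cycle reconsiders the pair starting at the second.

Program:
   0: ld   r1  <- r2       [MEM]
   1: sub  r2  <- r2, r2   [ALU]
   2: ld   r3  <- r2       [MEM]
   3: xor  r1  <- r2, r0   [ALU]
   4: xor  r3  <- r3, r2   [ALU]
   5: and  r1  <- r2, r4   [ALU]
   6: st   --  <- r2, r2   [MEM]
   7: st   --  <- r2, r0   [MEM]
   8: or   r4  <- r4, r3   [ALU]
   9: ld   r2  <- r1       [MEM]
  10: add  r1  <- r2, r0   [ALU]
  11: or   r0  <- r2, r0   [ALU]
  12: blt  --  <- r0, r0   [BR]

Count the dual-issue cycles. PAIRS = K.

PAIRS = 5

#0 head=0: ld sub i0+i1 dual
#1 head=2: ld xor i2+i3 dual
#2 head=4: xor and i4+i5 dual
#3 head=6: st i6 no-port MEM/MEM
#4 head=7: st or i7+i8 dual
#5 head=9: ld i9 RAW r2
#6 head=10: add or i10+i11 dual
#7 head=12: blt i12 tail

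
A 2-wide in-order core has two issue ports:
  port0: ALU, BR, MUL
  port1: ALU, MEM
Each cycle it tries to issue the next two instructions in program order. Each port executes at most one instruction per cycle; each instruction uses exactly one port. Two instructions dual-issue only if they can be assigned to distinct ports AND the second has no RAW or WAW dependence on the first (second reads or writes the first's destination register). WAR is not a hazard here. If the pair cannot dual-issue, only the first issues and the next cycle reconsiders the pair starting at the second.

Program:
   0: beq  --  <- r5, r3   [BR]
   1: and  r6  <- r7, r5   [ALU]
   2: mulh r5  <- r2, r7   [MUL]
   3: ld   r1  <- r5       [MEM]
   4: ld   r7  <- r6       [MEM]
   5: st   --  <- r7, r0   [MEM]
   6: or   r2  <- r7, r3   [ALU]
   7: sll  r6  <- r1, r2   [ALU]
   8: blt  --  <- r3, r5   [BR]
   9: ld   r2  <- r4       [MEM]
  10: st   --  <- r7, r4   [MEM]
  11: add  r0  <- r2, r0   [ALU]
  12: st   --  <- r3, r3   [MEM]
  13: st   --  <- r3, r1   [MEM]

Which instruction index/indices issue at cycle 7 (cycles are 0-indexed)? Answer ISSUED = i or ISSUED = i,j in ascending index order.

t=0 i0+i1:beq+and ; 2-wide
t=1 i2:mulh ; RAW r5
t=2 i3:ld ; no-port MEM/MEM
t=3 i4:ld ; no-port MEM/MEM
t=4 i5+i6:st+or ; 2-wide
t=5 i7+i8:sll+blt ; 2-wide
t=6 i9:ld ; no-port MEM/MEM
t=7 i10+i11:st+add ; 2-wide
t=8 i12:st ; no-port MEM/MEM
t=9 i13:st ; tail

ISSUED = 10,11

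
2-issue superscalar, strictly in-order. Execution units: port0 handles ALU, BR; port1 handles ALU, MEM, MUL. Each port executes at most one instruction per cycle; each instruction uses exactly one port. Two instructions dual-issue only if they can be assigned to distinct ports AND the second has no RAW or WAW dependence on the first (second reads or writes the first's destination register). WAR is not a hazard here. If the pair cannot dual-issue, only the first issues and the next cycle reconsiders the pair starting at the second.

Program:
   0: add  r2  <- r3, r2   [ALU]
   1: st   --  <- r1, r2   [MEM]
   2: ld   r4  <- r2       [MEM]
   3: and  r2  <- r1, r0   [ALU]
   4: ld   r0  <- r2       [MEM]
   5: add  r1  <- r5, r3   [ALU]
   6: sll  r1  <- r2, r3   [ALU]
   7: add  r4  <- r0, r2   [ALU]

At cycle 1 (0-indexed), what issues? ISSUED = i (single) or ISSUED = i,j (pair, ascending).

[0] i0  add.ALU  -- RAW r2
[1] i1  st.MEM  -- no-port MEM/MEM
[2] i2/i3  ld.MEM+and.ALU  -- pair
[3] i4/i5  ld.MEM+add.ALU  -- pair
[4] i6/i7  sll.ALU+add.ALU  -- pair

ISSUED = 1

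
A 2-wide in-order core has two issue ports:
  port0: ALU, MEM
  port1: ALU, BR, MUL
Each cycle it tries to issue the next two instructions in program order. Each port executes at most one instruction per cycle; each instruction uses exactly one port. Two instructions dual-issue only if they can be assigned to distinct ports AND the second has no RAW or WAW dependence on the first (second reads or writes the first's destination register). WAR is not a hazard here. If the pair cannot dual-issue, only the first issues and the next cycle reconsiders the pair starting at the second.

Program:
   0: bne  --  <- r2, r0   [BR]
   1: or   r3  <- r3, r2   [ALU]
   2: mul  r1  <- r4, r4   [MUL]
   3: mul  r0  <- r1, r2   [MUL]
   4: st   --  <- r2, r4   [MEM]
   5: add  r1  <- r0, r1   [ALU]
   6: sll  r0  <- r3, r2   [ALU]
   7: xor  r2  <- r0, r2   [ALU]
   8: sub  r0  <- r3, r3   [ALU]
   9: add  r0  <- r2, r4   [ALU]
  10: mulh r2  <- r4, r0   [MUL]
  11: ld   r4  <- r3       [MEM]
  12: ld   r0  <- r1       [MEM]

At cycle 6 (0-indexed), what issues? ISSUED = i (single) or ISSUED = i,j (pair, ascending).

ISSUED = 10,11

0. bne or @i0,i1  | 2-wide
1. mul @i2  | no-port MUL/MUL
2. mul st @i3,i4  | 2-wide
3. add sll @i5,i6  | 2-wide
4. xor sub @i7,i8  | 2-wide
5. add @i9  | RAW r0
6. mulh ld @i10,i11  | 2-wide
7. ld @i12  | tail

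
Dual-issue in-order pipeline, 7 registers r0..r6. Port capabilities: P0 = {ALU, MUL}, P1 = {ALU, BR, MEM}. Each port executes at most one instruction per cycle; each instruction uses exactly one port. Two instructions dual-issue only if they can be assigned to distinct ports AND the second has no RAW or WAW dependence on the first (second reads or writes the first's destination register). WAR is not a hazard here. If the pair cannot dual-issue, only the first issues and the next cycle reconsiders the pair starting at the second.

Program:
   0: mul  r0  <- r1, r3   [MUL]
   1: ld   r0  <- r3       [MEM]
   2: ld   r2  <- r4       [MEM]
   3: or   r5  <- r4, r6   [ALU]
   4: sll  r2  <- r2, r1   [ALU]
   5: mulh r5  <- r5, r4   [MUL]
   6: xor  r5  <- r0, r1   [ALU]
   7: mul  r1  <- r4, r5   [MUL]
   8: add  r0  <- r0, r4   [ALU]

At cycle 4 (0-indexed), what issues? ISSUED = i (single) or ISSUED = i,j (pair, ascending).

ISSUED = 6

  cy0 -> i0 (mul.MUL) WAW r0
  cy1 -> i1 (ld.MEM) no-port MEM/MEM
  cy2 -> i2+i3 (ld.MEM+or.ALU) 2-wide
  cy3 -> i4+i5 (sll.ALU+mulh.MUL) 2-wide
  cy4 -> i6 (xor.ALU) RAW r5
  cy5 -> i7+i8 (mul.MUL+add.ALU) 2-wide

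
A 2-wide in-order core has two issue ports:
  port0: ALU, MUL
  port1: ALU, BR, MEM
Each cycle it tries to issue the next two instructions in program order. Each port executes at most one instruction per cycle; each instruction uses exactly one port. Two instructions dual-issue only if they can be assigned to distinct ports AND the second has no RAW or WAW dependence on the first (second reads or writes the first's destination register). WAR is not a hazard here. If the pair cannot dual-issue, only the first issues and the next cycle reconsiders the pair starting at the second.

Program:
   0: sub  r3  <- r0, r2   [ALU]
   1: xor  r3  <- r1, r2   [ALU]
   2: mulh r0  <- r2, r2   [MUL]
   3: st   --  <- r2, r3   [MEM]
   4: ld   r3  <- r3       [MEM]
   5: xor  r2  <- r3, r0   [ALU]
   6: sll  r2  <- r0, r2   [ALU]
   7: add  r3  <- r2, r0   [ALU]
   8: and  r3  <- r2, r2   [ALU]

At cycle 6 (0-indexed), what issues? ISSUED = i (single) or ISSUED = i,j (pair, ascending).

#0 head=0: sub i0 WAW r3
#1 head=1: xor;mulh i1&i2 pair
#2 head=3: st i3 no-port MEM/MEM
#3 head=4: ld i4 RAW r3
#4 head=5: xor i5 RAW+WAW r2
#5 head=6: sll i6 RAW r2
#6 head=7: add i7 WAW r3
#7 head=8: and i8 tail

ISSUED = 7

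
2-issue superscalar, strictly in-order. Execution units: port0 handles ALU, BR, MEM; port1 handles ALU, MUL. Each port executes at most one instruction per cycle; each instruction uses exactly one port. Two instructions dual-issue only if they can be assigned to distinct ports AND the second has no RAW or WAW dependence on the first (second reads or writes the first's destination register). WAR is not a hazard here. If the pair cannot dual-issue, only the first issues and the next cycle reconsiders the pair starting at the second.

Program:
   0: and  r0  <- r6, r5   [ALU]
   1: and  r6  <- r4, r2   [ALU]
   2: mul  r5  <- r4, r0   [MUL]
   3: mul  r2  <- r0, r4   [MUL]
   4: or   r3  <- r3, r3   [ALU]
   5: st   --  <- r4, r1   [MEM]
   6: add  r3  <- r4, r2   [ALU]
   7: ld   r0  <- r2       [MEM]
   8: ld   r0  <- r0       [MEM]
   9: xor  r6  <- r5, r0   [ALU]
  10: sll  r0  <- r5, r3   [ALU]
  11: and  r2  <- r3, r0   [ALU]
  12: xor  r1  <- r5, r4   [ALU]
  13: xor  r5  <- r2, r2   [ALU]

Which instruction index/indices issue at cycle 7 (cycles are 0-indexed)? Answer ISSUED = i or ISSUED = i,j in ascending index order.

c0: i0&i1 and;and  pair
c1: i2 mul  no-port MUL/MUL
c2: i3&i4 mul;or  pair
c3: i5&i6 st;add  pair
c4: i7 ld  no-port MEM/MEM
c5: i8 ld  RAW r0
c6: i9&i10 xor;sll  pair
c7: i11&i12 and;xor  pair
c8: i13 xor  tail

ISSUED = 11,12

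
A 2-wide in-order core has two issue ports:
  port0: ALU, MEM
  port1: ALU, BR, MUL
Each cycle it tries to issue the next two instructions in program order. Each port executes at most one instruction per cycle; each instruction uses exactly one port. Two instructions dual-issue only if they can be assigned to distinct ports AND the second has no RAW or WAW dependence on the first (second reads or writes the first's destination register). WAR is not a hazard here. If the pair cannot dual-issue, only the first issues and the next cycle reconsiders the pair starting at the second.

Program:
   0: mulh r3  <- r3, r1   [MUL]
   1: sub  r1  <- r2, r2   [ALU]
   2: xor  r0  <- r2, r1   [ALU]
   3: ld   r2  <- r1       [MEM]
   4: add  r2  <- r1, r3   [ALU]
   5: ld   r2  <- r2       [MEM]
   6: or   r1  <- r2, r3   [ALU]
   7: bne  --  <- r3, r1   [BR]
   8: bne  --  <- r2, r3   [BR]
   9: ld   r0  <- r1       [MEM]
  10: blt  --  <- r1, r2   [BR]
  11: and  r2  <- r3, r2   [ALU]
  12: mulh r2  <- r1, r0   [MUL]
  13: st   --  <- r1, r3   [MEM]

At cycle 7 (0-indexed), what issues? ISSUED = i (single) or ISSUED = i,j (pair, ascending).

#0 head=0: mulh+sub i0,i1 2-wide
#1 head=2: xor+ld i2,i3 2-wide
#2 head=4: add i4 RAW+WAW r2
#3 head=5: ld i5 RAW r2
#4 head=6: or i6 RAW r1
#5 head=7: bne i7 no-port BR/BR
#6 head=8: bne+ld i8,i9 2-wide
#7 head=10: blt+and i10,i11 2-wide
#8 head=12: mulh+st i12,i13 2-wide

ISSUED = 10,11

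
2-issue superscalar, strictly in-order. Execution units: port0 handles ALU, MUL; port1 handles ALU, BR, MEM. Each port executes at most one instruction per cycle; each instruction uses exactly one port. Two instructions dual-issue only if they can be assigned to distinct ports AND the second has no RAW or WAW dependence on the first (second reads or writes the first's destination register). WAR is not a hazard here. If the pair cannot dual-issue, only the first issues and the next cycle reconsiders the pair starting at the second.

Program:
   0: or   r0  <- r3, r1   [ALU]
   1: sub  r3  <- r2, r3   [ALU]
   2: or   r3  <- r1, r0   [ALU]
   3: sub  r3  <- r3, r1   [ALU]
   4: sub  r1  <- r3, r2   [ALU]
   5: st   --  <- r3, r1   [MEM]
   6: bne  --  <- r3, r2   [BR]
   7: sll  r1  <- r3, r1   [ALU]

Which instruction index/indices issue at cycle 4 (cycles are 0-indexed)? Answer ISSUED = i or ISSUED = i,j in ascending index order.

ISSUED = 5

0. or sub @i0/i1  | pair
1. or @i2  | RAW+WAW r3
2. sub @i3  | RAW r3
3. sub @i4  | RAW r1
4. st @i5  | no-port MEM/BR
5. bne sll @i6/i7  | pair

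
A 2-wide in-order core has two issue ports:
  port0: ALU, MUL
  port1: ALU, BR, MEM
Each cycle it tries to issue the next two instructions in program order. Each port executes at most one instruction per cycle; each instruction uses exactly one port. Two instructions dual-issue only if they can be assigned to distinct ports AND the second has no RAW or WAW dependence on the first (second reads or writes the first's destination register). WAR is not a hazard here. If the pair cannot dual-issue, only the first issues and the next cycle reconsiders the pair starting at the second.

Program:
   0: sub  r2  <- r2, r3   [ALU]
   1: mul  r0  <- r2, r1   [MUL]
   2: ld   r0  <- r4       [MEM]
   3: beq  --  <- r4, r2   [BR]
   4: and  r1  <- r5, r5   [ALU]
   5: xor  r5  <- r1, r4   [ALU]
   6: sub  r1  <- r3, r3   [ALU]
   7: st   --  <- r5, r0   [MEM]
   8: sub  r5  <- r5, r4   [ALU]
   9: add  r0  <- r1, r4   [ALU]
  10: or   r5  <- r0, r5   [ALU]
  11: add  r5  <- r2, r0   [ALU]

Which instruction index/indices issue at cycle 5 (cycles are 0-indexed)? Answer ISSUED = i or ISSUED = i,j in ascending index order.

  cy0 -> i0 (sub) RAW r2
  cy1 -> i1 (mul) WAW r0
  cy2 -> i2 (ld) no-port MEM/BR
  cy3 -> i3+i4 (beq and) dual
  cy4 -> i5+i6 (xor sub) dual
  cy5 -> i7+i8 (st sub) dual
  cy6 -> i9 (add) RAW r0
  cy7 -> i10 (or) WAW r5
  cy8 -> i11 (add) tail

ISSUED = 7,8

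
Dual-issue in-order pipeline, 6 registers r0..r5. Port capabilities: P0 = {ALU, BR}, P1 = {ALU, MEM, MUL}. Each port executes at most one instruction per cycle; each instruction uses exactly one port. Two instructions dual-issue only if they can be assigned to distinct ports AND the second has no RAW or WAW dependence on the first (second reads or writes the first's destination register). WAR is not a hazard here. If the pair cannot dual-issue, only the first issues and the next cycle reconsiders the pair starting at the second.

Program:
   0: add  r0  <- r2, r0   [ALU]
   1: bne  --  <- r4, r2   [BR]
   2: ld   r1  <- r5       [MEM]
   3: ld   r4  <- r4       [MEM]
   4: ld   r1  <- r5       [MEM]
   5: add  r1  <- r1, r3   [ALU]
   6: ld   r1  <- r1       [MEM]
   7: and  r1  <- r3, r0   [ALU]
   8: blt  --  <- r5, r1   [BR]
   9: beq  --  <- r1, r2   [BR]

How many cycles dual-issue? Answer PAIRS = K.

PAIRS = 1

0. add/bne @i0,i1  | pair
1. ld @i2  | no-port MEM/MEM
2. ld @i3  | no-port MEM/MEM
3. ld @i4  | RAW+WAW r1
4. add @i5  | RAW+WAW r1
5. ld @i6  | WAW r1
6. and @i7  | RAW r1
7. blt @i8  | no-port BR/BR
8. beq @i9  | tail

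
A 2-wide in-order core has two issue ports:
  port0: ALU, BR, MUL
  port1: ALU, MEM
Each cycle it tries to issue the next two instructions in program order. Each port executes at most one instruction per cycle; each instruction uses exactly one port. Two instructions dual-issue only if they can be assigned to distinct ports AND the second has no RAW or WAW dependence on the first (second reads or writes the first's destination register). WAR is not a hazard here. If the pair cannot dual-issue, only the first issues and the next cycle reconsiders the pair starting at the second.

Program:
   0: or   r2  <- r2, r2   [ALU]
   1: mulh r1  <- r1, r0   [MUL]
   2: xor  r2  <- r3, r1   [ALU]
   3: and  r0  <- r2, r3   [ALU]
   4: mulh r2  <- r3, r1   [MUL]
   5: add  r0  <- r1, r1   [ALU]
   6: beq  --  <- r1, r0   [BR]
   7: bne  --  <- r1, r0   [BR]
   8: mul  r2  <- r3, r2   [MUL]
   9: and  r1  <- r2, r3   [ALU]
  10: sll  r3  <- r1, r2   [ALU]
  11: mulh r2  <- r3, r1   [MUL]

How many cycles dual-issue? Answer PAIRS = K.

PAIRS = 2

0. or;mulh @i0/i1  | dual
1. xor @i2  | RAW r2
2. and;mulh @i3/i4  | dual
3. add @i5  | RAW r0
4. beq @i6  | no-port BR/BR
5. bne @i7  | no-port BR/MUL
6. mul @i8  | RAW r2
7. and @i9  | RAW r1
8. sll @i10  | RAW r3
9. mulh @i11  | tail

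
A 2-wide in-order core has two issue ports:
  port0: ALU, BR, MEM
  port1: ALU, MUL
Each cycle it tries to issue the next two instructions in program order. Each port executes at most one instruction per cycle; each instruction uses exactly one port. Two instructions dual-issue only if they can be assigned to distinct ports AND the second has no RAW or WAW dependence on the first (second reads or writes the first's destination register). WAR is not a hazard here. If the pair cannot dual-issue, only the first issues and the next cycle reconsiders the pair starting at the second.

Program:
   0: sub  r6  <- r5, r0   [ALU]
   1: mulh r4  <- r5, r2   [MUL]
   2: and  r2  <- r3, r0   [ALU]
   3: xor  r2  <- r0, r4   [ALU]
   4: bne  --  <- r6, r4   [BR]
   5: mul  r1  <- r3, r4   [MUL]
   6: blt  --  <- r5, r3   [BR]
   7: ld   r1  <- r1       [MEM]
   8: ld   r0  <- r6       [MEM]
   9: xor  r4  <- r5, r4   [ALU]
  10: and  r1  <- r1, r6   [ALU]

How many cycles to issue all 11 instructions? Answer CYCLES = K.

t=0 i0/i1:sub mulh ; dual
t=1 i2:and ; WAW r2
t=2 i3/i4:xor bne ; dual
t=3 i5/i6:mul blt ; dual
t=4 i7:ld ; no-port MEM/MEM
t=5 i8/i9:ld xor ; dual
t=6 i10:and ; tail

CYCLES = 7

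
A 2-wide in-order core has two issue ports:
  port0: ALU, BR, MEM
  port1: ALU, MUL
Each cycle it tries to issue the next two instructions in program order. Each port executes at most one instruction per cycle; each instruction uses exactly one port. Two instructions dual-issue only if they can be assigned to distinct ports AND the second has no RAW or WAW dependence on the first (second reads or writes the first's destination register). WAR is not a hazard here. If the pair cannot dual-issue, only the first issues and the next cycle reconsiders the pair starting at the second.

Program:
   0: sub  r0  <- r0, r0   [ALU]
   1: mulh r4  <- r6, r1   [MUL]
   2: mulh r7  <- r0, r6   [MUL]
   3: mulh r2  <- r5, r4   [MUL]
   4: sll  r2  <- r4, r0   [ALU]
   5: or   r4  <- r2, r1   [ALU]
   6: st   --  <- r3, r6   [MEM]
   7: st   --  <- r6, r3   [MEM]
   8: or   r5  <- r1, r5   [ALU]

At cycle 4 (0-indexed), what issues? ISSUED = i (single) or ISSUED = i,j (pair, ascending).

ISSUED = 5,6

  cy0 -> i0+i1 (sub.ALU/mulh.MUL) 2-wide
  cy1 -> i2 (mulh.MUL) no-port MUL/MUL
  cy2 -> i3 (mulh.MUL) WAW r2
  cy3 -> i4 (sll.ALU) RAW r2
  cy4 -> i5+i6 (or.ALU/st.MEM) 2-wide
  cy5 -> i7+i8 (st.MEM/or.ALU) 2-wide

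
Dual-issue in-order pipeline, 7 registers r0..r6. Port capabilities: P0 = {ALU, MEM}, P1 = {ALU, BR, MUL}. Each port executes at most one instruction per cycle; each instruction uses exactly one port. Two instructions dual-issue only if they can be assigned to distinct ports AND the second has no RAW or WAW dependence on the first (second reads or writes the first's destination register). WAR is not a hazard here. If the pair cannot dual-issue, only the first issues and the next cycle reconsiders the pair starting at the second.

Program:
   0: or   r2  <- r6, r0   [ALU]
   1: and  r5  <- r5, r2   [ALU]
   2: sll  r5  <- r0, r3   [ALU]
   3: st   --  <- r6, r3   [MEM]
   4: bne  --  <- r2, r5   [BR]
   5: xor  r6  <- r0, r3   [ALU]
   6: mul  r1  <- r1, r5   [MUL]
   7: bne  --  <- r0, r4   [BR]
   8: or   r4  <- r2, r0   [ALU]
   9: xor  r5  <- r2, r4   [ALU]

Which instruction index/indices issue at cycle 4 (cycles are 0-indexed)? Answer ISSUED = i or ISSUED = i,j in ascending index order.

ISSUED = 6

#0 head=0: or i0 RAW r2
#1 head=1: and i1 WAW r5
#2 head=2: sll st i2/i3 2-wide
#3 head=4: bne xor i4/i5 2-wide
#4 head=6: mul i6 no-port MUL/BR
#5 head=7: bne or i7/i8 2-wide
#6 head=9: xor i9 tail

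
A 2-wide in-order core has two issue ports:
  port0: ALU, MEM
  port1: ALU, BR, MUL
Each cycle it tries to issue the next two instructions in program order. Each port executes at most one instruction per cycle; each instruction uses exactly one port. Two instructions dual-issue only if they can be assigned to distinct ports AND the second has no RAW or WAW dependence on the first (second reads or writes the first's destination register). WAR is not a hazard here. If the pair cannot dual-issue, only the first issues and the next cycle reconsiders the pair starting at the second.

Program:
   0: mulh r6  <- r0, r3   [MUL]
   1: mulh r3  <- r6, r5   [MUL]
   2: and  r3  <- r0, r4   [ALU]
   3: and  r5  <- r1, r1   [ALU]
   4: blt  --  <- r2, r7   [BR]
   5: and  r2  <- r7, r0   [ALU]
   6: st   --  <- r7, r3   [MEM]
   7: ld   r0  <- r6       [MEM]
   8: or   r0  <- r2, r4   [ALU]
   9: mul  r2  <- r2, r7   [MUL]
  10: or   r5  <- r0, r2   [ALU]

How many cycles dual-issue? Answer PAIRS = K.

t=0 i0:mulh ; no-port MUL/MUL
t=1 i1:mulh ; WAW r3
t=2 i2/i3:and+and ; pair
t=3 i4/i5:blt+and ; pair
t=4 i6:st ; no-port MEM/MEM
t=5 i7:ld ; WAW r0
t=6 i8/i9:or+mul ; pair
t=7 i10:or ; tail

PAIRS = 3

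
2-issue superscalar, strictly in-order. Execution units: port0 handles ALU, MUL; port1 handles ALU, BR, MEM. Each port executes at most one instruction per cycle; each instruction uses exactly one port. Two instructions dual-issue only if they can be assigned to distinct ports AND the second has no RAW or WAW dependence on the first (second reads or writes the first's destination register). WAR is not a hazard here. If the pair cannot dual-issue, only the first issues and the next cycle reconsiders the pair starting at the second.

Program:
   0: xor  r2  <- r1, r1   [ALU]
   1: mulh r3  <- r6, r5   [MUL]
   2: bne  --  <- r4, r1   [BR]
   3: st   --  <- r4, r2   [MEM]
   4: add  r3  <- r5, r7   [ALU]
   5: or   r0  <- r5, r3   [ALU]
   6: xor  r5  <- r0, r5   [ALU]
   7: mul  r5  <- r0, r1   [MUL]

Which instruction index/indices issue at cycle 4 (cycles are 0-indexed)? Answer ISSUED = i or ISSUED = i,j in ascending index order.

#0 head=0: xor mulh i0,i1 2-wide
#1 head=2: bne i2 no-port BR/MEM
#2 head=3: st add i3,i4 2-wide
#3 head=5: or i5 RAW r0
#4 head=6: xor i6 WAW r5
#5 head=7: mul i7 tail

ISSUED = 6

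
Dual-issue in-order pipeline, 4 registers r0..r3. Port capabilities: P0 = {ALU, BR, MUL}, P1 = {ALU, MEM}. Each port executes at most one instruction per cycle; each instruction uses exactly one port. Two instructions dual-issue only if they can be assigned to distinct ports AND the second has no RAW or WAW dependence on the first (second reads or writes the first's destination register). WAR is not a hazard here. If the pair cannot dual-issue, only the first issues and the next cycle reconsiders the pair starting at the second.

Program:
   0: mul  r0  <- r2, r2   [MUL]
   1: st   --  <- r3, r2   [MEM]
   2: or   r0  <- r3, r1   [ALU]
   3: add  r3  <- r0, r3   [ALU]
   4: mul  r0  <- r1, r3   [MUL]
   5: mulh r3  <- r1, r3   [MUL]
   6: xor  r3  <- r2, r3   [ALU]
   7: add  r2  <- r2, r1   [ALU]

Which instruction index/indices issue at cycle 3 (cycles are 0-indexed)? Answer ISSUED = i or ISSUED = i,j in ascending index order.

#0 head=0: mul.MUL;st.MEM i0&i1 dual
#1 head=2: or.ALU i2 RAW r0
#2 head=3: add.ALU i3 RAW r3
#3 head=4: mul.MUL i4 no-port MUL/MUL
#4 head=5: mulh.MUL i5 RAW+WAW r3
#5 head=6: xor.ALU;add.ALU i6&i7 dual

ISSUED = 4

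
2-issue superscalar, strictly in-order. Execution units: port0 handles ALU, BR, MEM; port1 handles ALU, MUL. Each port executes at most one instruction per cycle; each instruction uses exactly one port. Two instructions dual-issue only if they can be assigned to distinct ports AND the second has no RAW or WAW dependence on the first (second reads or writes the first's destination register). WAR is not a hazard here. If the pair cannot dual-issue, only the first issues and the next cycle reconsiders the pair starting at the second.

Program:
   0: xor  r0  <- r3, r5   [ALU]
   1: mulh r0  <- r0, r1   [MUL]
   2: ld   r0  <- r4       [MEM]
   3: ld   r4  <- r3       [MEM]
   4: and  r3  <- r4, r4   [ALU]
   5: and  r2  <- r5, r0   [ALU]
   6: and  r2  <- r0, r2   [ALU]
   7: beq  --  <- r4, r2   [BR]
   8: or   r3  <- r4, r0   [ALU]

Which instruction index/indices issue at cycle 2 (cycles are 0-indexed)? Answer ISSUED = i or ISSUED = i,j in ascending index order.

ISSUED = 2

t=0 i0:xor.ALU ; RAW+WAW r0
t=1 i1:mulh.MUL ; WAW r0
t=2 i2:ld.MEM ; no-port MEM/MEM
t=3 i3:ld.MEM ; RAW r4
t=4 i4&i5:and.ALU;and.ALU ; dual
t=5 i6:and.ALU ; RAW r2
t=6 i7&i8:beq.BR;or.ALU ; dual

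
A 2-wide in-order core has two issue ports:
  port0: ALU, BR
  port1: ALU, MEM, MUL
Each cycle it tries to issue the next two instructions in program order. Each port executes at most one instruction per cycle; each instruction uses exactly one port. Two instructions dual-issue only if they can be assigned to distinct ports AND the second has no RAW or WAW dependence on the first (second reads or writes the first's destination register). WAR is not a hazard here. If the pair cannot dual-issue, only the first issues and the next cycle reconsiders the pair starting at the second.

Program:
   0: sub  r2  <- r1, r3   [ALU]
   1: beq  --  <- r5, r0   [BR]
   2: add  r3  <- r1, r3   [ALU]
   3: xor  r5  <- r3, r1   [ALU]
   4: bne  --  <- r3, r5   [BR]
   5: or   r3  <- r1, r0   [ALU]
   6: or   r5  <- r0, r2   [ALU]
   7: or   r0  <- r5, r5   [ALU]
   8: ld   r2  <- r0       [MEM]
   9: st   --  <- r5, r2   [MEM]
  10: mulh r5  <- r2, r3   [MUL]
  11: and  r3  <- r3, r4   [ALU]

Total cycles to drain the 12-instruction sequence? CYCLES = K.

CYCLES = 9

0. sub.ALU/beq.BR @i0,i1  | 2-wide
1. add.ALU @i2  | RAW r3
2. xor.ALU @i3  | RAW r5
3. bne.BR/or.ALU @i4,i5  | 2-wide
4. or.ALU @i6  | RAW r5
5. or.ALU @i7  | RAW r0
6. ld.MEM @i8  | no-port MEM/MEM
7. st.MEM @i9  | no-port MEM/MUL
8. mulh.MUL/and.ALU @i10,i11  | 2-wide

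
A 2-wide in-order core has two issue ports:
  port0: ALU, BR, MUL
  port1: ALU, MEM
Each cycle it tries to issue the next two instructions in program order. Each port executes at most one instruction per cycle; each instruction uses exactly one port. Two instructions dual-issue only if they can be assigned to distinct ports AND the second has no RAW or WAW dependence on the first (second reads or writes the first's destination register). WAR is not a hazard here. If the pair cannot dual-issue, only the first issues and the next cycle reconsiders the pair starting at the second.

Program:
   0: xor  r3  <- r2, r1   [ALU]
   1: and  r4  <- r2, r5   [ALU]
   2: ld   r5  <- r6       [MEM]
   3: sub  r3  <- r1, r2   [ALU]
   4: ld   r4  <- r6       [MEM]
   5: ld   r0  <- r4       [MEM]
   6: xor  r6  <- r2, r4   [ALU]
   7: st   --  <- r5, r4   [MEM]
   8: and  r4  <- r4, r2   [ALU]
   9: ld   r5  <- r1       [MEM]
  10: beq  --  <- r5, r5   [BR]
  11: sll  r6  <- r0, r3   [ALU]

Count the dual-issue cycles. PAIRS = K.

0. xor and @i0&i1  | pair
1. ld sub @i2&i3  | pair
2. ld @i4  | no-port MEM/MEM
3. ld xor @i5&i6  | pair
4. st and @i7&i8  | pair
5. ld @i9  | RAW r5
6. beq sll @i10&i11  | pair

PAIRS = 5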